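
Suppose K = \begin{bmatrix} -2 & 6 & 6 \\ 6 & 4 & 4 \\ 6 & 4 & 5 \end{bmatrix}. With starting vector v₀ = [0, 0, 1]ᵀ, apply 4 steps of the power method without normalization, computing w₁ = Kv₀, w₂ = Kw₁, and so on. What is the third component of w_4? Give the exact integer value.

w1 = Kv₀ = ((-2)·0 + 6·0 + 6·1; 6·0 + 4·0 + 4·1; 6·0 + 4·0 + 5·1) = (6, 4, 5)
w2 = Kw1 = ((-2)·6 + 6·4 + 6·5; 6·6 + 4·4 + 4·5; 6·6 + 4·4 + 5·5) = (42, 72, 77)
w3 = Kw2 = (810, 848, 925)
w4 = Kw3 = (9018, 11952, 12877)
The requested component of w4 is 12877.

12877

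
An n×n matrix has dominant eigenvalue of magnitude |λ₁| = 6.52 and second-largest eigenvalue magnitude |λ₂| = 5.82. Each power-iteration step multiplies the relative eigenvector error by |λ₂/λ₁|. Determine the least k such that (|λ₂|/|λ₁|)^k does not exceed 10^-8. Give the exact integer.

|λ₂/λ₁| = 5.82/6.52 = 0.89264
Need k ≥ ln(10^-8) / ln(0.89264) = -18.4207 / -0.1136 ≈ 162.191
Smallest integer k satisfying the bound: 163

163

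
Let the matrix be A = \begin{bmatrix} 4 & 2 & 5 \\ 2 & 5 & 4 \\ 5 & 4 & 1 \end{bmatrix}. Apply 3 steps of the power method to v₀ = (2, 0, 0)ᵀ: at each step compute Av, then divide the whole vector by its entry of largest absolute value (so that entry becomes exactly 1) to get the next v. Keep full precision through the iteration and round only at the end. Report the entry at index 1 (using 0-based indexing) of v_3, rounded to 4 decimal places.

0.9786

Av0 = (8.00000, 4.00000, 10.00000); divide by 10.00000 → v1 = (0.80000, 0.40000, 1.00000)
Av1 = (9.00000, 7.60000, 6.60000); divide by 9.00000 → v2 = (1.00000, 0.84444, 0.73333)
Av2 = (9.35556, 9.15556, 9.11111); divide by 9.35556 → v3 = (1.00000, 0.97862, 0.97387)
Requested entry of v3: 824/842 = 0.9786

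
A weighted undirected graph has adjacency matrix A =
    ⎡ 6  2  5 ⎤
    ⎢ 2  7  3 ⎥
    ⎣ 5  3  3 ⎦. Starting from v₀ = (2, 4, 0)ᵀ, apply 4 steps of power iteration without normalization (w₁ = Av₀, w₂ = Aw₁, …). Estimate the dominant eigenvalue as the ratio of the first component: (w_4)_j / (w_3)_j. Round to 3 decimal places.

λ ≈ 12.320

w1 = Av₀ = (6·2 + 2·4 + 5·0; 2·2 + 7·4 + 3·0; 5·2 + 3·4 + 3·0) = (20, 32, 22)
w2 = Aw1 = (6·20 + 2·32 + 5·22; 2·20 + 7·32 + 3·22; 5·20 + 3·32 + 3·22) = (294, 330, 262)
w3 = Aw2 = (3734, 3684, 3246)
w4 = Aw3 = (46002, 42994, 39460)
Ratio at component: 46002 / 3734 = 12.320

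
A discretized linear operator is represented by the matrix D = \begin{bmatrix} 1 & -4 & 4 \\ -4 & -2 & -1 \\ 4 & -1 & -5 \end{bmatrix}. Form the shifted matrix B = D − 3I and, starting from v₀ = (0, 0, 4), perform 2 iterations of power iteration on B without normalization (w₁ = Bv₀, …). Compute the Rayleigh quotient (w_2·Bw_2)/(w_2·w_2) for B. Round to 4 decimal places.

B = D − 3I has rows (-2, -4, 4); (-4, -5, -1); (4, -1, -8)
w1 = Bv₀ = ((-2)·0 + (-4)·0 + 4·4; (-4)·0 + (-5)·0 + (-1)·4; 4·0 + (-1)·0 + (-8)·4) = (16, -4, -32)
w2 = Bw1 = ((-2)·16 + (-4)·(-4) + 4·(-32); (-4)·16 + (-5)·(-4) + (-1)·(-32); 4·16 + (-1)·(-4) + (-8)·(-32)) = (-144, -12, 324)
Bw2 = (1632, 312, -3156)
w2·Bw2 = -1261296; w2·w2 = 125856; μ ≈ -1261296/125856 = -10.0217

-10.0217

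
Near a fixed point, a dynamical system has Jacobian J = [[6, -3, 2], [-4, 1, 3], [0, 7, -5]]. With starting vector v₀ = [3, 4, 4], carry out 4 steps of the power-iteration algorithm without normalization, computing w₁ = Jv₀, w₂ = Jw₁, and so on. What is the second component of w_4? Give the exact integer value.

-3176

w1 = Jv₀ = (6·3 + (-3)·4 + 2·4; (-4)·3 + 1·4 + 3·4; 0·3 + 7·4 + (-5)·4) = (14, 4, 8)
w2 = Jw1 = (6·14 + (-3)·4 + 2·8; (-4)·14 + 1·4 + 3·8; 0·14 + 7·4 + (-5)·8) = (88, -28, -12)
w3 = Jw2 = (588, -416, -136)
w4 = Jw3 = (4504, -3176, -2232)
The requested component of w4 is -3176.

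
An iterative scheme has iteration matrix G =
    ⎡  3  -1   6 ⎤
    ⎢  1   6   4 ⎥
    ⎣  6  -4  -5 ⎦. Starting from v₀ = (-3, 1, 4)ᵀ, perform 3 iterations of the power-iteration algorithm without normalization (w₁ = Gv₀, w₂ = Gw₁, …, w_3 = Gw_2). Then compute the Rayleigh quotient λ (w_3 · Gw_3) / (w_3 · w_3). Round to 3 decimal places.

w1 = Gv₀ = (3·(-3) + (-1)·1 + 6·4; 1·(-3) + 6·1 + 4·4; 6·(-3) + (-4)·1 + (-5)·4) = (14, 19, -42)
w2 = Gw1 = (3·14 + (-1)·19 + 6·(-42); 1·14 + 6·19 + 4·(-42); 6·14 + (-4)·19 + (-5)·(-42)) = (-229, -40, 218)
w3 = Gw2 = (661, 403, -2304)
Gw3 = (-12244, -6137, 13874)
w3·Gw3 = 661·(-12244) + 403·(-6137) + (-2304)·13874 = -42532191; w3·w3 = 661·661 + 403·403 + (-2304)·(-2304) = 5907746
λ ≈ -42532191/5907746 = -7.199

-7.199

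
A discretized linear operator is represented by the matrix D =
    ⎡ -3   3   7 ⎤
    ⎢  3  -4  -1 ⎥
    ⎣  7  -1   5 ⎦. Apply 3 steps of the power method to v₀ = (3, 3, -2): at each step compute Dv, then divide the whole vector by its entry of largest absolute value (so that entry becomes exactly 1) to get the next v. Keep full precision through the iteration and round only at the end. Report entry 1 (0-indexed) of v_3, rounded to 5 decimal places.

Dv0 = (-14.000000, -1.000000, 8.000000); divide by -14.000000 → v1 = (1.000000, 0.071429, -0.571429)
Dv1 = (-6.785714, 3.285714, 4.071429); divide by -6.785714 → v2 = (1.000000, -0.484211, -0.600000)
Dv2 = (-8.652632, 5.536842, 4.484211); divide by -8.652632 → v3 = (1.000000, -0.639903, -0.518248)
Requested entry of v3: 526/-822 = -0.63990

-0.63990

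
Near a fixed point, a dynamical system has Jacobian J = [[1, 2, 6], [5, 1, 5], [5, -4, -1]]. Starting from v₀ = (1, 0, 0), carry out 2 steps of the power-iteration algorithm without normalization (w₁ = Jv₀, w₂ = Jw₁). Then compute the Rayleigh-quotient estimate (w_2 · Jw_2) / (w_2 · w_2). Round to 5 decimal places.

w1 = Jv₀ = (1, 5, 5)
w2 = Jw1 = (41, 35, -20)
Jw2 = (-9, 140, 85)
w2·Jw2 = 41·(-9) + 35·140 + (-20)·85 = 2831; w2·w2 = 41·41 + 35·35 + (-20)·(-20) = 3306
λ ≈ 2831/3306 = 0.85632

0.85632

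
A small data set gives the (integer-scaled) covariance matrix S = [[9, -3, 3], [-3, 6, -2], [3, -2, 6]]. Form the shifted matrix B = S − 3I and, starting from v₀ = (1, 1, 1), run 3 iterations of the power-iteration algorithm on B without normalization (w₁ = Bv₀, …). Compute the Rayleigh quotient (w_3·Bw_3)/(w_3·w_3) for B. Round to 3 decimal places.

B = S − 3I has rows (6, -3, 3); (-3, 3, -2); (3, -2, 3)
w1 = Bv₀ = (6, -2, 4)
w2 = Bw1 = (54, -32, 34)
w3 = Bw2 = (522, -326, 328)
Bw3 = (5094, -3200, 3202)
w3·Bw3 = 4752524; w3·w3 = 486344; μ ≈ 4752524/486344 = 9.772

μ ≈ 9.772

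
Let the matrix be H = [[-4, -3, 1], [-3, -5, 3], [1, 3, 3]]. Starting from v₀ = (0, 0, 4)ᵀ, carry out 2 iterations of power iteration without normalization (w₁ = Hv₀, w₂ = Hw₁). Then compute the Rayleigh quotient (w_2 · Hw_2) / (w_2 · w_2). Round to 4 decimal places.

λ ≈ -3.0775

w1 = Hv₀ = (4, 12, 12)
w2 = Hw1 = (-40, -36, 76)
Hw2 = (344, 528, 80)
w2·Hw2 = (-40)·344 + (-36)·528 + 76·80 = -26688; w2·w2 = (-40)·(-40) + (-36)·(-36) + 76·76 = 8672
λ ≈ -26688/8672 = -3.0775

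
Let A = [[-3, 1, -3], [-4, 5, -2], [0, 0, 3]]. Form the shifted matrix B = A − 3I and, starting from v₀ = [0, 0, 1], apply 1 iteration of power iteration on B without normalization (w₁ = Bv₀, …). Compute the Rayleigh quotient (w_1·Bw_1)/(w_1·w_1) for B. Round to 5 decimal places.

-4.92308

B = A − 3I has rows (-6, 1, -3); (-4, 2, -2); (0, 0, 0)
w1 = Bv₀ = ((-6)·0 + 1·0 + (-3)·1; (-4)·0 + 2·0 + (-2)·1; 0·0 + 0·0 + 0·1) = (-3, -2, 0)
Bw1 = (16, 8, 0)
w1·Bw1 = -64; w1·w1 = 13; μ ≈ -64/13 = -4.92308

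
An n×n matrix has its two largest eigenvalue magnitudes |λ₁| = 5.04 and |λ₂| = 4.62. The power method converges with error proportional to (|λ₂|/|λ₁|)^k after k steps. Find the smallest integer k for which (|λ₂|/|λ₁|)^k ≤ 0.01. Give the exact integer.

|λ₂/λ₁| = 4.62/5.04 = 0.91667
Need k ≥ ln(0.01) / ln(0.91667) = -4.6052 / -0.0870 ≈ 52.926
Smallest integer k satisfying the bound: 53

53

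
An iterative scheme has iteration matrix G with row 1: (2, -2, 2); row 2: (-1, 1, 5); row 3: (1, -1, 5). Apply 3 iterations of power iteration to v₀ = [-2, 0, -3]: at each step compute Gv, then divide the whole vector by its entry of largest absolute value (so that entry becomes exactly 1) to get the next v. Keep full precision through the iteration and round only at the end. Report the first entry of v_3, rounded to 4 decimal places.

0.0936

Gv0 = (-10.00000, -13.00000, -17.00000); divide by -17.00000 → v1 = (0.58824, 0.76471, 1.00000)
Gv1 = (1.64706, 5.17647, 4.82353); divide by 5.17647 → v2 = (0.31818, 1.00000, 0.93182)
Gv2 = (0.50000, 5.34091, 3.97727); divide by 5.34091 → v3 = (0.09362, 1.00000, 0.74468)
Requested entry of v3: -44/-470 = 0.0936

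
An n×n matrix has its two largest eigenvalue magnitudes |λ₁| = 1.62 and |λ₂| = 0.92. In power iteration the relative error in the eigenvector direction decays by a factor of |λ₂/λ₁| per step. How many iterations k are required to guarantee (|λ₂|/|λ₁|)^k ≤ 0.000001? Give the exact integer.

25

|λ₂/λ₁| = 0.92/1.62 = 0.56790
Need k ≥ ln(0.000001) / ln(0.56790) = -13.8155 / -0.5658 ≈ 24.417
Smallest integer k satisfying the bound: 25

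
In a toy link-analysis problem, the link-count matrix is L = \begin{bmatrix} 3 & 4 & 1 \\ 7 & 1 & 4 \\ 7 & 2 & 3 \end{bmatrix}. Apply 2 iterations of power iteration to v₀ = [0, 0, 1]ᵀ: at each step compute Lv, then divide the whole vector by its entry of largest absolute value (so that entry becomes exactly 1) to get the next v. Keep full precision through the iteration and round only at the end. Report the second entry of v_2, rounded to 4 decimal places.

0.9583

Lv0 = (1.00000, 4.00000, 3.00000); divide by 4.00000 → v1 = (0.25000, 1.00000, 0.75000)
Lv1 = (5.50000, 5.75000, 6.00000); divide by 6.00000 → v2 = (0.91667, 0.95833, 1.00000)
Requested entry of v2: 23/24 = 0.9583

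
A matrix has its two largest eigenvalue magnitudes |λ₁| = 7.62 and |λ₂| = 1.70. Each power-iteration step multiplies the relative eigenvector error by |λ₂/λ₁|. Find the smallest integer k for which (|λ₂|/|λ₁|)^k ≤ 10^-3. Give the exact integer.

5

|λ₂/λ₁| = 1.70/7.62 = 0.22310
Need k ≥ ln(10^-3) / ln(0.22310) = -6.9078 / -1.5001 ≈ 4.605
Smallest integer k satisfying the bound: 5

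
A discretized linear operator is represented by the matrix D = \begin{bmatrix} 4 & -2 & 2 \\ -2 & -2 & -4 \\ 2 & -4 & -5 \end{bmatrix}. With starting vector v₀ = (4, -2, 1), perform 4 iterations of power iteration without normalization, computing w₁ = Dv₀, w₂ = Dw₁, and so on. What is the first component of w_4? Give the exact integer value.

w1 = Dv₀ = (4·4 + (-2)·(-2) + 2·1; (-2)·4 + (-2)·(-2) + (-4)·1; 2·4 + (-4)·(-2) + (-5)·1) = (22, -8, 11)
w2 = Dw1 = (4·22 + (-2)·(-8) + 2·11; (-2)·22 + (-2)·(-8) + (-4)·11; 2·22 + (-4)·(-8) + (-5)·11) = (126, -72, 21)
w3 = Dw2 = (690, -192, 435)
w4 = Dw3 = (4014, -2736, -27)
The requested component of w4 is 4014.

4014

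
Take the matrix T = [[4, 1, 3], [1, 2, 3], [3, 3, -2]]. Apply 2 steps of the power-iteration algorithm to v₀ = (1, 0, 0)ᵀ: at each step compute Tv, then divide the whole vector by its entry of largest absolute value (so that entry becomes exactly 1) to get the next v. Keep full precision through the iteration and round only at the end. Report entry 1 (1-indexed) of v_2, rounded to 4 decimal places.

Tv0 = (4.00000, 1.00000, 3.00000); divide by 4.00000 → v1 = (1.00000, 0.25000, 0.75000)
Tv1 = (6.50000, 3.75000, 2.25000); divide by 6.50000 → v2 = (1.00000, 0.57692, 0.34615)
Requested entry of v2: 26/26 = 1.0000

1.0000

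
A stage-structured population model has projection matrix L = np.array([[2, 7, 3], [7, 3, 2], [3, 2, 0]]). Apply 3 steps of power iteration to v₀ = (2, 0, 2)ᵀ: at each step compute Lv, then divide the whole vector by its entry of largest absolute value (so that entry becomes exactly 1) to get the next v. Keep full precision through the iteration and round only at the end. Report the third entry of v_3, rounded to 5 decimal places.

0.45261

Lv0 = (10.000000, 18.000000, 6.000000); divide by 18.000000 → v1 = (0.555556, 1.000000, 0.333333)
Lv1 = (9.111111, 7.555556, 3.666667); divide by 9.111111 → v2 = (1.000000, 0.829268, 0.402439)
Lv2 = (9.012195, 10.292683, 4.658537); divide by 10.292683 → v3 = (0.875592, 1.000000, 0.452607)
Requested entry of v3: 764/1688 = 0.45261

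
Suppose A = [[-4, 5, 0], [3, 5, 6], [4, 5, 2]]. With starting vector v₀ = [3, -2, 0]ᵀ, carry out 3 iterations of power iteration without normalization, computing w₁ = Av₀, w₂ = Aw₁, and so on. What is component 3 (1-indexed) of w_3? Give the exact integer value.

-141

w1 = Av₀ = ((-4)·3 + 5·(-2) + 0·0; 3·3 + 5·(-2) + 6·0; 4·3 + 5·(-2) + 2·0) = (-22, -1, 2)
w2 = Aw1 = ((-4)·(-22) + 5·(-1) + 0·2; 3·(-22) + 5·(-1) + 6·2; 4·(-22) + 5·(-1) + 2·2) = (83, -59, -89)
w3 = Aw2 = (-627, -580, -141)
The requested component of w3 is -141.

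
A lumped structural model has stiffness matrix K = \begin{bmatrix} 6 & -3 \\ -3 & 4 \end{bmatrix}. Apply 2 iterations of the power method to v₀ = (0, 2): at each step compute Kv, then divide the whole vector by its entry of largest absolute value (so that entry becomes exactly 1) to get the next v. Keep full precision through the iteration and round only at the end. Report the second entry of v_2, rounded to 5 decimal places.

Kv0 = (-6.000000, 8.000000); divide by 8.000000 → v1 = (-0.750000, 1.000000)
Kv1 = (-7.500000, 6.250000); divide by -7.500000 → v2 = (1.000000, -0.833333)
Requested entry of v2: 50/-60 = -0.83333

-0.83333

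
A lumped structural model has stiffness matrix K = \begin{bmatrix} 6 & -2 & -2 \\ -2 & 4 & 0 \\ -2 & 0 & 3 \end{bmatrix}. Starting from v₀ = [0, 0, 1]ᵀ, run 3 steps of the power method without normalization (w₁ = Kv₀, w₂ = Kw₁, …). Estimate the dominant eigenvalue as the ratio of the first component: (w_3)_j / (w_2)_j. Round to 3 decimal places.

λ ≈ 7.889

w1 = Kv₀ = (-2, 0, 3)
w2 = Kw1 = (-18, 4, 13)
w3 = Kw2 = (-142, 52, 75)
Ratio at component: -142 / -18 = 7.889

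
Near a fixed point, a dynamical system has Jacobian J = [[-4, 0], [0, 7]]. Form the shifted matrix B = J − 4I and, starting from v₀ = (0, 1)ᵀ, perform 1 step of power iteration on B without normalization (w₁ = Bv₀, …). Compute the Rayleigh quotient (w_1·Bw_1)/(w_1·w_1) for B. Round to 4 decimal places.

B = J − 4I has rows (-8, 0); (0, 3)
w1 = Bv₀ = ((-8)·0 + 0·1; 0·0 + 3·1) = (0, 3)
Bw1 = (0, 9)
w1·Bw1 = 27; w1·w1 = 9; μ ≈ 27/9 = 3.0000

3.0000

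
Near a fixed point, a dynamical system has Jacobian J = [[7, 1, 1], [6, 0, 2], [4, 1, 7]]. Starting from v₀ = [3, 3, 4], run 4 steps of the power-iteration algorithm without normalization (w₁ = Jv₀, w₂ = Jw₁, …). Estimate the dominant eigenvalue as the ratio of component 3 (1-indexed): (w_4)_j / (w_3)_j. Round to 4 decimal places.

9.8858

w1 = Jv₀ = (28, 26, 43)
w2 = Jw1 = (265, 254, 439)
w3 = Jw2 = (2548, 2468, 4387)
w4 = Jw3 = (24691, 24062, 43369)
Ratio at component: 43369 / 4387 = 9.8858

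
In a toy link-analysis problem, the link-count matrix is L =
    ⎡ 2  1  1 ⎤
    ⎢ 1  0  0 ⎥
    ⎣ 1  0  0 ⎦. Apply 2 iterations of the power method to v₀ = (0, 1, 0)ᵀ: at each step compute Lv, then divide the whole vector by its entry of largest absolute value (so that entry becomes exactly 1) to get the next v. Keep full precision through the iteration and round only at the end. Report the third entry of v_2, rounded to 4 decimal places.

Lv0 = (1.00000, 0.00000, 0.00000); divide by 1.00000 → v1 = (1.00000, 0.00000, 0.00000)
Lv1 = (2.00000, 1.00000, 1.00000); divide by 2.00000 → v2 = (1.00000, 0.50000, 0.50000)
Requested entry of v2: 1/2 = 0.5000

0.5000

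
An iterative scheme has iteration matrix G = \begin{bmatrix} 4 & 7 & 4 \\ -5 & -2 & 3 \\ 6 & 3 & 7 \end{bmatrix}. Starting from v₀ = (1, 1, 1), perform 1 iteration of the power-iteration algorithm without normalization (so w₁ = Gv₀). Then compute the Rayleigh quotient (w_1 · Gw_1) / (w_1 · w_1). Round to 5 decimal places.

9.16700

w1 = Gv₀ = (4·1 + 7·1 + 4·1; (-5)·1 + (-2)·1 + 3·1; 6·1 + 3·1 + 7·1) = (15, -4, 16)
Gw1 = (96, -19, 190)
w1·Gw1 = 15·96 + (-4)·(-19) + 16·190 = 4556; w1·w1 = 15·15 + (-4)·(-4) + 16·16 = 497
λ ≈ 4556/497 = 9.16700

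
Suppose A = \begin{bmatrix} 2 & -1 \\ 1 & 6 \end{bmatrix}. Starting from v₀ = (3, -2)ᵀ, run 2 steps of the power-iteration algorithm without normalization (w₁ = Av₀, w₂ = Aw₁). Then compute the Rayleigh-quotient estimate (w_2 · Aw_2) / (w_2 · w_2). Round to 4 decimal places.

w1 = Av₀ = (8, -9)
w2 = Aw1 = (25, -46)
Aw2 = (96, -251)
w2·Aw2 = 25·96 + (-46)·(-251) = 13946; w2·w2 = 25·25 + (-46)·(-46) = 2741
λ ≈ 13946/2741 = 5.0879

5.0879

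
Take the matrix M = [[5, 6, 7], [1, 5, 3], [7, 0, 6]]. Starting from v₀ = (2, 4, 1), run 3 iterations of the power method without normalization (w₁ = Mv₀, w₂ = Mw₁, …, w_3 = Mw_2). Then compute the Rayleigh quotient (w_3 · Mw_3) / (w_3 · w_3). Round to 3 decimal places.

λ ≈ 13.798

w1 = Mv₀ = (5·2 + 6·4 + 7·1; 1·2 + 5·4 + 3·1; 7·2 + 0·4 + 6·1) = (41, 25, 20)
w2 = Mw1 = (5·41 + 6·25 + 7·20; 1·41 + 5·25 + 3·20; 7·41 + 0·25 + 6·20) = (495, 226, 407)
w3 = Mw2 = (6680, 2846, 5907)
Mw3 = (91825, 38631, 82202)
w3·Mw3 = 6680·91825 + 2846·38631 + 5907·82202 = 1208902040; w3·w3 = 6680·6680 + 2846·2846 + 5907·5907 = 87614765
λ ≈ 1208902040/87614765 = 13.798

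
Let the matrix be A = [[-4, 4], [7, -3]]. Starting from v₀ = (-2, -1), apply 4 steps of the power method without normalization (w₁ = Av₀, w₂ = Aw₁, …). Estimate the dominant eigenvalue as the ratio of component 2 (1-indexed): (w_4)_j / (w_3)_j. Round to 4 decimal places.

-8.6186

w1 = Av₀ = ((-4)·(-2) + 4·(-1); 7·(-2) + (-3)·(-1)) = (4, -11)
w2 = Aw1 = ((-4)·4 + 4·(-11); 7·4 + (-3)·(-11)) = (-60, 61)
w3 = Aw2 = (484, -603)
w4 = Aw3 = (-4348, 5197)
Ratio at component: 5197 / -603 = -8.6186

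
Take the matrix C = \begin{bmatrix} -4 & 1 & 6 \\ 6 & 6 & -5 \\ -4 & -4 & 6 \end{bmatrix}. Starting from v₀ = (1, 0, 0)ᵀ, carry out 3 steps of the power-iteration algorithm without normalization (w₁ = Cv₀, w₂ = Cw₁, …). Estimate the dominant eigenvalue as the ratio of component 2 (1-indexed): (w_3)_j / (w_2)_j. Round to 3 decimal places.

λ ≈ 10.625

w1 = Cv₀ = ((-4)·1 + 1·0 + 6·0; 6·1 + 6·0 + (-5)·0; (-4)·1 + (-4)·0 + 6·0) = (-4, 6, -4)
w2 = Cw1 = ((-4)·(-4) + 1·6 + 6·(-4); 6·(-4) + 6·6 + (-5)·(-4); (-4)·(-4) + (-4)·6 + 6·(-4)) = (-2, 32, -32)
w3 = Cw2 = (-152, 340, -312)
Ratio at component: 340 / 32 = 10.625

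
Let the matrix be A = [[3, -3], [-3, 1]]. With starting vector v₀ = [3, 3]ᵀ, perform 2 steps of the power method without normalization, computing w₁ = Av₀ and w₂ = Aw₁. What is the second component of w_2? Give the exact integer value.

-6

w1 = Av₀ = (3·3 + (-3)·3; (-3)·3 + 1·3) = (0, -6)
w2 = Aw1 = (3·0 + (-3)·(-6); (-3)·0 + 1·(-6)) = (18, -6)
The requested component of w2 is -6.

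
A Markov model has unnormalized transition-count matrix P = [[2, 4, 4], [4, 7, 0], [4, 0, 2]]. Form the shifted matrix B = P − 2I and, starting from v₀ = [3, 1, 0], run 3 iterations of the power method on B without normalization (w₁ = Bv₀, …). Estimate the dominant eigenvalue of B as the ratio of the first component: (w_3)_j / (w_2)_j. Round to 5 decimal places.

B = P − 2I has rows (0, 4, 4); (4, 5, 0); (4, 0, 0)
w1 = Bv₀ = (4, 17, 12)
w2 = Bw1 = (116, 101, 16)
w3 = Bw2 = (468, 969, 464)
Ratio: 468/116 = 4.03448

4.03448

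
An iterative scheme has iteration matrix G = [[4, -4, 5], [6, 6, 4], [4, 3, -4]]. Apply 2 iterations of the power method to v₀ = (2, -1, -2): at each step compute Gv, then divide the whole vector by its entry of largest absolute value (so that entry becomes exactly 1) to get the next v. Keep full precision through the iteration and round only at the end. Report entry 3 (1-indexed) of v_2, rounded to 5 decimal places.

-0.61728

Gv0 = (2.000000, -2.000000, 13.000000); divide by 13.000000 → v1 = (0.153846, -0.153846, 1.000000)
Gv1 = (6.230769, 4.000000, -3.846154); divide by 6.230769 → v2 = (1.000000, 0.641975, -0.617284)
Requested entry of v2: -50/81 = -0.61728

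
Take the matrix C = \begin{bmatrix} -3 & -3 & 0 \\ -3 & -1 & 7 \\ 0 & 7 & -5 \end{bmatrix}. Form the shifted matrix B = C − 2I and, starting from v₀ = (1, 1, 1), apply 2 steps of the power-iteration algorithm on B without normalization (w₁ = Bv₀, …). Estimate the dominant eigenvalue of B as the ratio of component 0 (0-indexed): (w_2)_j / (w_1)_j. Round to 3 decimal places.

μ ≈ -4.625

B = C − 2I has rows (-5, -3, 0); (-3, -3, 7); (0, 7, -7)
w1 = Bv₀ = (-8, 1, 0)
w2 = Bw1 = (37, 21, 7)
Ratio: 37/-8 = -4.625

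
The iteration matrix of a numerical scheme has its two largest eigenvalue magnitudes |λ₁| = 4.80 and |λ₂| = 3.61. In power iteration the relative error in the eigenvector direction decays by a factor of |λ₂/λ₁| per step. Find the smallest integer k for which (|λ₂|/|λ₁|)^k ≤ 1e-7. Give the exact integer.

57

|λ₂/λ₁| = 3.61/4.80 = 0.75208
Need k ≥ ln(1e-7) / ln(0.75208) = -16.1181 / -0.2849 ≈ 56.573
Smallest integer k satisfying the bound: 57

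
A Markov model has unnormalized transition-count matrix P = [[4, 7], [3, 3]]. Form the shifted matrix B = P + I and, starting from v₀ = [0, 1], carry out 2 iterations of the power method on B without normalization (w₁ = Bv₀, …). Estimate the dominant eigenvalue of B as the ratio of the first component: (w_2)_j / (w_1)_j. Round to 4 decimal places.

B = P + I has rows (5, 7); (3, 4)
w1 = Bv₀ = (5·0 + 7·1; 3·0 + 4·1) = (7, 4)
w2 = Bw1 = (5·7 + 7·4; 3·7 + 4·4) = (63, 37)
Ratio: 63/7 = 9.0000

μ ≈ 9.0000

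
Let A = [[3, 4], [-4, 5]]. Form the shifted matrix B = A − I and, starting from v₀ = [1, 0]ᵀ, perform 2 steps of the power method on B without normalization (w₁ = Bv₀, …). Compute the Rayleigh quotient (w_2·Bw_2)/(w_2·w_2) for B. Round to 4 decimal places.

3.6000

B = A − I has rows (2, 4); (-4, 4)
w1 = Bv₀ = (2·1 + 4·0; (-4)·1 + 4·0) = (2, -4)
w2 = Bw1 = (2·2 + 4·(-4); (-4)·2 + 4·(-4)) = (-12, -24)
Bw2 = (-120, -48)
w2·Bw2 = 2592; w2·w2 = 720; μ ≈ 2592/720 = 3.6000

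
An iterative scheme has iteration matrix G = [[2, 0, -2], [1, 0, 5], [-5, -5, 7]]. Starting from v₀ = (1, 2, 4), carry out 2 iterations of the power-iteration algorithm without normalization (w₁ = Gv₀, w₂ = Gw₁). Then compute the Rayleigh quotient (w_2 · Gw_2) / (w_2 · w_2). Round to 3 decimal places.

λ ≈ 1.292

w1 = Gv₀ = (2·1 + 0·2 + (-2)·4; 1·1 + 0·2 + 5·4; (-5)·1 + (-5)·2 + 7·4) = (-6, 21, 13)
w2 = Gw1 = (2·(-6) + 0·21 + (-2)·13; 1·(-6) + 0·21 + 5·13; (-5)·(-6) + (-5)·21 + 7·13) = (-38, 59, 16)
Gw2 = (-108, 42, 7)
w2·Gw2 = (-38)·(-108) + 59·42 + 16·7 = 6694; w2·w2 = (-38)·(-38) + 59·59 + 16·16 = 5181
λ ≈ 6694/5181 = 1.292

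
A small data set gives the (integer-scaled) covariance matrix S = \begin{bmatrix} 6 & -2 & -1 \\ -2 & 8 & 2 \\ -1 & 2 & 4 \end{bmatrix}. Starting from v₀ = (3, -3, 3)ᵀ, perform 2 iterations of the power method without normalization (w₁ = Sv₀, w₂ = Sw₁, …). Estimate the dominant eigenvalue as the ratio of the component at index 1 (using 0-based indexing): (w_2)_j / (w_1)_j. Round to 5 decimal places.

w1 = Sv₀ = (6·3 + (-2)·(-3) + (-1)·3; (-2)·3 + 8·(-3) + 2·3; (-1)·3 + 2·(-3) + 4·3) = (21, -24, 3)
w2 = Sw1 = (6·21 + (-2)·(-24) + (-1)·3; (-2)·21 + 8·(-24) + 2·3; (-1)·21 + 2·(-24) + 4·3) = (171, -228, -57)
Ratio at component: -228 / -24 = 9.50000

9.50000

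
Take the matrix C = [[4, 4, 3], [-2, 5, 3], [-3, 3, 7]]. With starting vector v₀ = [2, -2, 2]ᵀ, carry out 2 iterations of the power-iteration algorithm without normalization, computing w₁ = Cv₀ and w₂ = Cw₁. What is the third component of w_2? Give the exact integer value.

w1 = Cv₀ = (6, -8, 2)
w2 = Cw1 = (-2, -46, -28)
The requested component of w2 is -28.

-28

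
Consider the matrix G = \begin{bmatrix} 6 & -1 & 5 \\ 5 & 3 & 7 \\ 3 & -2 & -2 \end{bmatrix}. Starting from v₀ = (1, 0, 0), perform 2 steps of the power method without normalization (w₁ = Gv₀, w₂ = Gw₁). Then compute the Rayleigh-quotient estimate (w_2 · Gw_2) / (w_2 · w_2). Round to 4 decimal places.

λ ≈ 6.0679

w1 = Gv₀ = (6, 5, 3)
w2 = Gw1 = (46, 66, 2)
Gw2 = (220, 442, 2)
w2·Gw2 = 46·220 + 66·442 + 2·2 = 39296; w2·w2 = 46·46 + 66·66 + 2·2 = 6476
λ ≈ 39296/6476 = 6.0679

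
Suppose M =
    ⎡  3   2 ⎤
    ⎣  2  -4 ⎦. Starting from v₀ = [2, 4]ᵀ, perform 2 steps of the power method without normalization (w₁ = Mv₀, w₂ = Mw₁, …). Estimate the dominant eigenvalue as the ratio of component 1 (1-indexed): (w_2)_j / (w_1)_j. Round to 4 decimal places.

λ ≈ 1.2857

w1 = Mv₀ = (3·2 + 2·4; 2·2 + (-4)·4) = (14, -12)
w2 = Mw1 = (3·14 + 2·(-12); 2·14 + (-4)·(-12)) = (18, 76)
Ratio at component: 18 / 14 = 1.2857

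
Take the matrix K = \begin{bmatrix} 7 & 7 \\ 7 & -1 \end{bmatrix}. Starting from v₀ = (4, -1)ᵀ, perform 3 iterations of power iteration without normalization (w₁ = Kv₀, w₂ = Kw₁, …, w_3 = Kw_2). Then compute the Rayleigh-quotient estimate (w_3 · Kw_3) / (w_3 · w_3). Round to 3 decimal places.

w1 = Kv₀ = (7·4 + 7·(-1); 7·4 + (-1)·(-1)) = (21, 29)
w2 = Kw1 = (7·21 + 7·29; 7·21 + (-1)·29) = (350, 118)
w3 = Kw2 = (3276, 2332)
Kw3 = (39256, 20600)
w3·Kw3 = 3276·39256 + 2332·20600 = 176641856; w3·w3 = 3276·3276 + 2332·2332 = 16170400
λ ≈ 176641856/16170400 = 10.924

λ ≈ 10.924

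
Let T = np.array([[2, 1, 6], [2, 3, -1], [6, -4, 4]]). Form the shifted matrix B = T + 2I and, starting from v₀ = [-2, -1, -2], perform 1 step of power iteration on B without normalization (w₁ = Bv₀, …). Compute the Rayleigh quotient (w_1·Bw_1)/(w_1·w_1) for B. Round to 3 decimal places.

10.326

B = T + 2I has rows (4, 1, 6); (2, 5, -1); (6, -4, 6)
w1 = Bv₀ = (4·(-2) + 1·(-1) + 6·(-2); 2·(-2) + 5·(-1) + (-1)·(-2); 6·(-2) + (-4)·(-1) + 6·(-2)) = (-21, -7, -20)
Bw1 = (-211, -57, -218)
w1·Bw1 = 9190; w1·w1 = 890; μ ≈ 9190/890 = 10.326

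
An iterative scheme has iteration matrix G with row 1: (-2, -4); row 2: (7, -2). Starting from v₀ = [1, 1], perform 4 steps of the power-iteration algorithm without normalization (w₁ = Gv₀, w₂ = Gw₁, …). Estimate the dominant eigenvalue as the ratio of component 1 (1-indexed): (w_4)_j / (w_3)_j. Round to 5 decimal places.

λ ≈ -2.85714

w1 = Gv₀ = ((-2)·1 + (-4)·1; 7·1 + (-2)·1) = (-6, 5)
w2 = Gw1 = ((-2)·(-6) + (-4)·5; 7·(-6) + (-2)·5) = (-8, -52)
w3 = Gw2 = (224, 48)
w4 = Gw3 = (-640, 1472)
Ratio at component: -640 / 224 = -2.85714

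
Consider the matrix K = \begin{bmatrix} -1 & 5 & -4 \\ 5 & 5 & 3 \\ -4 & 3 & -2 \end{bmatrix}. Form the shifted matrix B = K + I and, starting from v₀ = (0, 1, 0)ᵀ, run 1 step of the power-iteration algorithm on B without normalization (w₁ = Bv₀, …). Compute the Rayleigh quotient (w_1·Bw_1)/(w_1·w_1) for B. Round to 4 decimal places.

μ ≈ 7.0714

B = K + I has rows (0, 5, -4); (5, 6, 3); (-4, 3, -1)
w1 = Bv₀ = (5, 6, 3)
Bw1 = (18, 70, -5)
w1·Bw1 = 495; w1·w1 = 70; μ ≈ 495/70 = 7.0714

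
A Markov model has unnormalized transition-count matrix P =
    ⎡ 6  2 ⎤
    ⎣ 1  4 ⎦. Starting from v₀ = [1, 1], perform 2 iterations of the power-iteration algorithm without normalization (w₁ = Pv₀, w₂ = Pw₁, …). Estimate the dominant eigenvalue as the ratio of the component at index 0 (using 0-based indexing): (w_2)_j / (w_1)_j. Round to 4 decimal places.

λ ≈ 7.2500

w1 = Pv₀ = (8, 5)
w2 = Pw1 = (58, 28)
Ratio at component: 58 / 8 = 7.2500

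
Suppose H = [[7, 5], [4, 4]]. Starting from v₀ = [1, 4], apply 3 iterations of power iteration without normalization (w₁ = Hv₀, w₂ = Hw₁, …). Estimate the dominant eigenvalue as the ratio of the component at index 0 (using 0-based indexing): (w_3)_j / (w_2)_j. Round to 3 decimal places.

w1 = Hv₀ = (27, 20)
w2 = Hw1 = (289, 188)
w3 = Hw2 = (2963, 1908)
Ratio at component: 2963 / 289 = 10.253

λ ≈ 10.253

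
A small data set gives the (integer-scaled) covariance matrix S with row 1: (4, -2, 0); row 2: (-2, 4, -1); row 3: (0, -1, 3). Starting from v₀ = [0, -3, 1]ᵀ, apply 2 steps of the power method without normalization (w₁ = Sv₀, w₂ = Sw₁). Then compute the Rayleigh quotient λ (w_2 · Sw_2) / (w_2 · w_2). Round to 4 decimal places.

w1 = Sv₀ = (4·0 + (-2)·(-3) + 0·1; (-2)·0 + 4·(-3) + (-1)·1; 0·0 + (-1)·(-3) + 3·1) = (6, -13, 6)
w2 = Sw1 = (4·6 + (-2)·(-13) + 0·6; (-2)·6 + 4·(-13) + (-1)·6; 0·6 + (-1)·(-13) + 3·6) = (50, -70, 31)
Sw2 = (340, -411, 163)
w2·Sw2 = 50·340 + (-70)·(-411) + 31·163 = 50823; w2·w2 = 50·50 + (-70)·(-70) + 31·31 = 8361
λ ≈ 50823/8361 = 6.0786

6.0786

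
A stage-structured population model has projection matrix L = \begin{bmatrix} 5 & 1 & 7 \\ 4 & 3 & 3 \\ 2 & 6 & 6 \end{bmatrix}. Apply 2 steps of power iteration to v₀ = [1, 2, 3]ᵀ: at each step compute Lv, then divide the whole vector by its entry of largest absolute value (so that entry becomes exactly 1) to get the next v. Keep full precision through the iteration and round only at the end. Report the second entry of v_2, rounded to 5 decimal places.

Lv0 = (28.000000, 19.000000, 32.000000); divide by 32.000000 → v1 = (0.875000, 0.593750, 1.000000)
Lv1 = (11.968750, 8.281250, 11.312500); divide by 11.968750 → v2 = (1.000000, 0.691906, 0.945170)
Requested entry of v2: 265/383 = 0.69191

0.69191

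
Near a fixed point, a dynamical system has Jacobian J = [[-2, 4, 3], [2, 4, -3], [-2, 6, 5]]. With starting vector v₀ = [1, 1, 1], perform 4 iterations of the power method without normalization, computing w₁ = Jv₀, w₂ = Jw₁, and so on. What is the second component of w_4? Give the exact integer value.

-853

w1 = Jv₀ = ((-2)·1 + 4·1 + 3·1; 2·1 + 4·1 + (-3)·1; (-2)·1 + 6·1 + 5·1) = (5, 3, 9)
w2 = Jw1 = ((-2)·5 + 4·3 + 3·9; 2·5 + 4·3 + (-3)·9; (-2)·5 + 6·3 + 5·9) = (29, -5, 53)
w3 = Jw2 = (81, -121, 177)
w4 = Jw3 = (-115, -853, -3)
The requested component of w4 is -853.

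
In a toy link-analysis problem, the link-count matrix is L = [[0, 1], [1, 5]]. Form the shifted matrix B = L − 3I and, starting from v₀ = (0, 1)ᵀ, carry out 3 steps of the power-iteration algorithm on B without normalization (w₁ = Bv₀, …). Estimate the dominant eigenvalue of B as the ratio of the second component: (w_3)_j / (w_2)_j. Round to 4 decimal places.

1.8000

B = L − 3I has rows (-3, 1); (1, 2)
w1 = Bv₀ = (1, 2)
w2 = Bw1 = (-1, 5)
w3 = Bw2 = (8, 9)
Ratio: 9/5 = 1.8000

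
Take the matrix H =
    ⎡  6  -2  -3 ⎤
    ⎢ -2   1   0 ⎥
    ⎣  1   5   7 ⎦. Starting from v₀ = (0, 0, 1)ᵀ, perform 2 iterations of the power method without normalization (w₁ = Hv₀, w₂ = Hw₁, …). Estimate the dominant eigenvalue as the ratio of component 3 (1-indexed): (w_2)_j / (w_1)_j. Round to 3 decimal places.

6.571

w1 = Hv₀ = (6·0 + (-2)·0 + (-3)·1; (-2)·0 + 1·0 + 0·1; 1·0 + 5·0 + 7·1) = (-3, 0, 7)
w2 = Hw1 = (6·(-3) + (-2)·0 + (-3)·7; (-2)·(-3) + 1·0 + 0·7; 1·(-3) + 5·0 + 7·7) = (-39, 6, 46)
Ratio at component: 46 / 7 = 6.571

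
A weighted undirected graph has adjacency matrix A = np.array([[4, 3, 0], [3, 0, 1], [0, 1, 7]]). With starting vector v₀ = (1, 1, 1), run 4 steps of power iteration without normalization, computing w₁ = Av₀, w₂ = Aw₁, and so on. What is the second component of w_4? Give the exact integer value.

1190

w1 = Av₀ = (7, 4, 8)
w2 = Aw1 = (40, 29, 60)
w3 = Aw2 = (247, 180, 449)
w4 = Aw3 = (1528, 1190, 3323)
The requested component of w4 is 1190.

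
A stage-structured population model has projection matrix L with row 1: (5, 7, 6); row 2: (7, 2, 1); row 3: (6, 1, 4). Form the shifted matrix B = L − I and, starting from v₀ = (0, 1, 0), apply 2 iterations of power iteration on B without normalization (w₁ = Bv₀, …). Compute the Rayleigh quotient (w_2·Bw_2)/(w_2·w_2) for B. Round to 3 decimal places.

μ ≈ 11.296

B = L − I has rows (4, 7, 6); (7, 1, 1); (6, 1, 3)
w1 = Bv₀ = (7, 1, 1)
w2 = Bw1 = (41, 51, 46)
Bw2 = (797, 384, 435)
w2·Bw2 = 72271; w2·w2 = 6398; μ ≈ 72271/6398 = 11.296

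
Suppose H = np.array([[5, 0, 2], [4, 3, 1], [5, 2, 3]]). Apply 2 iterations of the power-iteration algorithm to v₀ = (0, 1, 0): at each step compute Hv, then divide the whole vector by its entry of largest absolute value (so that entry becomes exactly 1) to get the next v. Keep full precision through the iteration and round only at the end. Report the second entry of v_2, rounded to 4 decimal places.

Hv0 = (0.00000, 3.00000, 2.00000); divide by 3.00000 → v1 = (0.00000, 1.00000, 0.66667)
Hv1 = (1.33333, 3.66667, 4.00000); divide by 4.00000 → v2 = (0.33333, 0.91667, 1.00000)
Requested entry of v2: 11/12 = 0.9167

0.9167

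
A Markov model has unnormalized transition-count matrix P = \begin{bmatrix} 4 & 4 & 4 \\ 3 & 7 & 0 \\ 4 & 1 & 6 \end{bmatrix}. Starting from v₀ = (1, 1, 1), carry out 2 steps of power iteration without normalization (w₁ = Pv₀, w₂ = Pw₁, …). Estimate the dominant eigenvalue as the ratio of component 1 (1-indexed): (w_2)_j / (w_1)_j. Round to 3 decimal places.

11.000

w1 = Pv₀ = (4·1 + 4·1 + 4·1; 3·1 + 7·1 + 0·1; 4·1 + 1·1 + 6·1) = (12, 10, 11)
w2 = Pw1 = (4·12 + 4·10 + 4·11; 3·12 + 7·10 + 0·11; 4·12 + 1·10 + 6·11) = (132, 106, 124)
Ratio at component: 132 / 12 = 11.000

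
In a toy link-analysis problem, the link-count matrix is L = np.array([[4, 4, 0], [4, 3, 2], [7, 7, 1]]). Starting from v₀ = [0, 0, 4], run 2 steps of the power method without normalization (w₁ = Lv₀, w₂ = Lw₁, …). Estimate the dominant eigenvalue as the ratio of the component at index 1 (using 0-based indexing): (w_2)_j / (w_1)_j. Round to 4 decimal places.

4.0000

w1 = Lv₀ = (0, 8, 4)
w2 = Lw1 = (32, 32, 60)
Ratio at component: 32 / 8 = 4.0000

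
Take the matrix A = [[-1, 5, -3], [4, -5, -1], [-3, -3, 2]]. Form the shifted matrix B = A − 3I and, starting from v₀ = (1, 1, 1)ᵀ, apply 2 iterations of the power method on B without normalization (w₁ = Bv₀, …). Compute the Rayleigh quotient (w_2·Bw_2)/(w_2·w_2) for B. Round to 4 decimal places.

-7.1745

B = A − 3I has rows (-4, 5, -3); (4, -8, -1); (-3, -3, -1)
w1 = Bv₀ = (-2, -5, -7)
w2 = Bw1 = (4, 39, 28)
Bw2 = (95, -324, -157)
w2·Bw2 = -16652; w2·w2 = 2321; μ ≈ -16652/2321 = -7.1745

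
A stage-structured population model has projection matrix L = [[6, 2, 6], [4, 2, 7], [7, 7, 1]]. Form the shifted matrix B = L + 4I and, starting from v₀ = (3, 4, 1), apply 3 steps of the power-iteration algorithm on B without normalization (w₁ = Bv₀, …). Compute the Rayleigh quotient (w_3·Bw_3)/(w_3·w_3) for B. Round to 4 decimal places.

B = L + 4I has rows (10, 2, 6); (4, 6, 7); (7, 7, 5)
w1 = Bv₀ = (10·3 + 2·4 + 6·1; 4·3 + 6·4 + 7·1; 7·3 + 7·4 + 5·1) = (44, 43, 54)
w2 = Bw1 = (10·44 + 2·43 + 6·54; 4·44 + 6·43 + 7·54; 7·44 + 7·43 + 5·54) = (850, 812, 879)
w3 = Bw2 = (15398, 14425, 16029)
Bw3 = (279004, 260345, 288906)
w3·Bw3 = 12682454491; w3·w3 = 702107870; μ ≈ 12682454491/702107870 = 18.0634

μ ≈ 18.0634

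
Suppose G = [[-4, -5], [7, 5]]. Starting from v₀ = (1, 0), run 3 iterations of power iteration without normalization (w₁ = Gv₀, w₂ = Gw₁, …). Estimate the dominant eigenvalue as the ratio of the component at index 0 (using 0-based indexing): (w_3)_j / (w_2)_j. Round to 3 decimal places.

w1 = Gv₀ = ((-4)·1 + (-5)·0; 7·1 + 5·0) = (-4, 7)
w2 = Gw1 = ((-4)·(-4) + (-5)·7; 7·(-4) + 5·7) = (-19, 7)
w3 = Gw2 = (41, -98)
Ratio at component: 41 / -19 = -2.158

λ ≈ -2.158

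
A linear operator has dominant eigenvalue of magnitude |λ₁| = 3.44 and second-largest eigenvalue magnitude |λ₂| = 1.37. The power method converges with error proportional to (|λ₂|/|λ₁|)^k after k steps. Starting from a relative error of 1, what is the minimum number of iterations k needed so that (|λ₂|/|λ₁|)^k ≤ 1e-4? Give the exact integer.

|λ₂/λ₁| = 1.37/3.44 = 0.39826
Need k ≥ ln(1e-4) / ln(0.39826) = -9.2103 / -0.9207 ≈ 10.004
Smallest integer k satisfying the bound: 11

11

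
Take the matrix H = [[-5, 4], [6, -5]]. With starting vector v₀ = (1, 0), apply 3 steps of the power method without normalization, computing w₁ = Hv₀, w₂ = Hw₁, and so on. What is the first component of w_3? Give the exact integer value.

-485

w1 = Hv₀ = ((-5)·1 + 4·0; 6·1 + (-5)·0) = (-5, 6)
w2 = Hw1 = ((-5)·(-5) + 4·6; 6·(-5) + (-5)·6) = (49, -60)
w3 = Hw2 = (-485, 594)
The requested component of w3 is -485.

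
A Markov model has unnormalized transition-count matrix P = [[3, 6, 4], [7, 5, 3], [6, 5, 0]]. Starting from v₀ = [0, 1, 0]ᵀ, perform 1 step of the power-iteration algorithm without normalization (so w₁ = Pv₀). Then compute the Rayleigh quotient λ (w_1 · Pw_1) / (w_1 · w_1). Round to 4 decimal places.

w1 = Pv₀ = (3·0 + 6·1 + 4·0; 7·0 + 5·1 + 3·0; 6·0 + 5·1 + 0·0) = (6, 5, 5)
Pw1 = (68, 82, 61)
w1·Pw1 = 6·68 + 5·82 + 5·61 = 1123; w1·w1 = 6·6 + 5·5 + 5·5 = 86
λ ≈ 1123/86 = 13.0581

13.0581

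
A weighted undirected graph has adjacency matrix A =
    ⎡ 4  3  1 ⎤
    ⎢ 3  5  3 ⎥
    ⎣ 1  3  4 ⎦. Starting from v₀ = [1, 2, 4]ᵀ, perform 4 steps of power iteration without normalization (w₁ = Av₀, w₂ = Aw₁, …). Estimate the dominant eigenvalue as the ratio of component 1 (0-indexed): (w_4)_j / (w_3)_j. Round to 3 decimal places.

λ ≈ 9.244

w1 = Av₀ = (14, 25, 23)
w2 = Aw1 = (154, 236, 181)
w3 = Aw2 = (1505, 2185, 1586)
w4 = Aw3 = (14161, 20198, 14404)
Ratio at component: 20198 / 2185 = 9.244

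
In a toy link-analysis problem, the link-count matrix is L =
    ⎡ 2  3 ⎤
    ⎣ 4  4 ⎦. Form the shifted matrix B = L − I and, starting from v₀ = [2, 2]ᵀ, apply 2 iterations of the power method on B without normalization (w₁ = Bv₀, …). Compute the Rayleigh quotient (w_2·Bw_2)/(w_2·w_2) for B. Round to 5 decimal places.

μ ≈ 5.62036

B = L − I has rows (1, 3); (4, 3)
w1 = Bv₀ = (8, 14)
w2 = Bw1 = (50, 74)
Bw2 = (272, 422)
w2·Bw2 = 44828; w2·w2 = 7976; μ ≈ 44828/7976 = 5.62036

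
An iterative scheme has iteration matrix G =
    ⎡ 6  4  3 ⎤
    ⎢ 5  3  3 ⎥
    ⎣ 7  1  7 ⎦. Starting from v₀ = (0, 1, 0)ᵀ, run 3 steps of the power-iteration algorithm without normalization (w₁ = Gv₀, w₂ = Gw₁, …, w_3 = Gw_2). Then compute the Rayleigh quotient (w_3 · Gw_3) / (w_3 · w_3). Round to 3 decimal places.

w1 = Gv₀ = (6·0 + 4·1 + 3·0; 5·0 + 3·1 + 3·0; 7·0 + 1·1 + 7·0) = (4, 3, 1)
w2 = Gw1 = (6·4 + 4·3 + 3·1; 5·4 + 3·3 + 3·1; 7·4 + 1·3 + 7·1) = (39, 32, 38)
w3 = Gw2 = (476, 405, 571)
Gw3 = (6189, 5308, 7734)
w3·Gw3 = 476·6189 + 405·5308 + 571·7734 = 9511818; w3·w3 = 476·476 + 405·405 + 571·571 = 716642
λ ≈ 9511818/716642 = 13.273

λ ≈ 13.273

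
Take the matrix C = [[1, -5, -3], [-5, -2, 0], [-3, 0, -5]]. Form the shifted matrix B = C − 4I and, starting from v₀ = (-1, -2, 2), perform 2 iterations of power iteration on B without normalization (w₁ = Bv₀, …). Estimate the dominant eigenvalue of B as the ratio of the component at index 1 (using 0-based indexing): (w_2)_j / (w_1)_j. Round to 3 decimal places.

μ ≈ -8.059

B = C − 4I has rows (-3, -5, -3); (-5, -6, 0); (-3, 0, -9)
w1 = Bv₀ = (7, 17, -15)
w2 = Bw1 = (-61, -137, 114)
Ratio: -137/17 = -8.059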